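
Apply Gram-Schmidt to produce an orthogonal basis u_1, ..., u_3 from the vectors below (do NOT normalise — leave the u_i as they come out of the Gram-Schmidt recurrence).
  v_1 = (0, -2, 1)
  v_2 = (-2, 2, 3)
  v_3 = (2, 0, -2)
Orthogonal basis:
  u_1 = (0, -2, 1)
  u_2 = (-2, 8/5, 16/5)
  u_3 = (16/21, 4/21, 8/21)

Apply the Gram-Schmidt recurrence
  u_1 = v_1
  u_i = v_i − Σ_{j<i} ((v_i · u_j) / (u_j · u_j)) · u_j.

Step by step this gives:
  u_1 = (0, -2, 1)
  u_2 = (-2, 8/5, 16/5)
  u_3 = (16/21, 4/21, 8/21)

Orthogonality check:
  u_2 · u_1 = 0 (should be 0)
  u_3 · u_1 = 0 (should be 0)
  u_3 · u_2 = 0 (should be 0)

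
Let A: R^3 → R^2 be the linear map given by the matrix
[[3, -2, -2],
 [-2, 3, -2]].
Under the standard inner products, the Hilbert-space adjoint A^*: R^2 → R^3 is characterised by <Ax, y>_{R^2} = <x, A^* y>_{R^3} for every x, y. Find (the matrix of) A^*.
A^* = A^T =
[[3, -2],
 [-2, 3],
 [-2, -2]]

For real matrices with standard dot products, the defining identity <Ax, y> = <x, A^* y> gives (Ax)^T y = x^T (A^*) y, i.e. x^T A^T y = x^T (A^*) y. Since this holds for all x, y, we must have A^* = A^T. Therefore
A^* =
[[3, -2],
 [-2, 3],
 [-2, -2]].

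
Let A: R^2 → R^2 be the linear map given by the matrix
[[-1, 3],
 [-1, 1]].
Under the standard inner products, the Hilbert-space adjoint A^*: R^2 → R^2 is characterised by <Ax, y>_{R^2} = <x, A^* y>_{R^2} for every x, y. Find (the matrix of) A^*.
A^* = A^T =
[[-1, -1],
 [3, 1]]

For real matrices with standard dot products, the defining identity <Ax, y> = <x, A^* y> gives (Ax)^T y = x^T (A^*) y, i.e. x^T A^T y = x^T (A^*) y. Since this holds for all x, y, we must have A^* = A^T. Therefore
A^* =
[[-1, -1],
 [3, 1]].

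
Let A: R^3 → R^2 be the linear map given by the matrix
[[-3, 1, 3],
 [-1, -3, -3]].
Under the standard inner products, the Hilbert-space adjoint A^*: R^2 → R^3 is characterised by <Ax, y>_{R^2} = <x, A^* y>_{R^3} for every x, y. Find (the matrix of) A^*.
A^* = A^T =
[[-3, -1],
 [1, -3],
 [3, -3]]

For real matrices with standard dot products, the defining identity <Ax, y> = <x, A^* y> gives (Ax)^T y = x^T (A^*) y, i.e. x^T A^T y = x^T (A^*) y. Since this holds for all x, y, we must have A^* = A^T. Therefore
A^* =
[[-3, -1],
 [1, -3],
 [3, -3]].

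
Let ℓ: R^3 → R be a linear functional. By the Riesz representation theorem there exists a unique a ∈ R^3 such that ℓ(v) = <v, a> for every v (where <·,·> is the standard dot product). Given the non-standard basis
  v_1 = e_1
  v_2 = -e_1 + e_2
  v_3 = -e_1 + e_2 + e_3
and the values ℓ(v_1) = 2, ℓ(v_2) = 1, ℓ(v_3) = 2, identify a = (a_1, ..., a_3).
a = (2, 3, 1)

Write a = (a_1, ..., a_3) in the standard basis. For each basis vector v_i, ℓ(v_i) = <v_i, a> is a linear equation in the a_j's. Collect the n equations into a matrix system V a = ℓ, where row i of V is v_i (expressed in the standard basis). Since V is invertible (lower-triangular with 1s on the diagonal, up to permutation), solve by back-substitution:
  V =
[[1, 0, 0],
 [-1, 1, 0],
 [-1, 1, 1]]
  V a = (2, 1, 2)
Solving gives a = (2, 3, 1).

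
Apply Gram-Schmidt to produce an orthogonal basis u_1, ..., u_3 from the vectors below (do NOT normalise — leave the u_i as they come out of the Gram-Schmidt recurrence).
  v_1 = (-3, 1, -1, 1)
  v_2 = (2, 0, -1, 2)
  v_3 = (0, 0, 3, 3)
Orthogonal basis:
  u_1 = (-3, 1, -1, 1)
  u_2 = (5/4, 1/4, -5/4, 9/4)
  u_3 = (-5/11, -1/11, 38/11, 24/11)

Apply the Gram-Schmidt recurrence
  u_1 = v_1
  u_i = v_i − Σ_{j<i} ((v_i · u_j) / (u_j · u_j)) · u_j.

Step by step this gives:
  u_1 = (-3, 1, -1, 1)
  u_2 = (5/4, 1/4, -5/4, 9/4)
  u_3 = (-5/11, -1/11, 38/11, 24/11)

Orthogonality check:
  u_2 · u_1 = 0 (should be 0)
  u_3 · u_1 = 0 (should be 0)
  u_3 · u_2 = 0 (should be 0)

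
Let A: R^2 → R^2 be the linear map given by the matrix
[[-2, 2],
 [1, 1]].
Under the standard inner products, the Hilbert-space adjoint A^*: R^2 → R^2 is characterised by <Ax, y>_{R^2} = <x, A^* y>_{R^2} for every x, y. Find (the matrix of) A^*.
A^* = A^T =
[[-2, 1],
 [2, 1]]

For real matrices with standard dot products, the defining identity <Ax, y> = <x, A^* y> gives (Ax)^T y = x^T (A^*) y, i.e. x^T A^T y = x^T (A^*) y. Since this holds for all x, y, we must have A^* = A^T. Therefore
A^* =
[[-2, 1],
 [2, 1]].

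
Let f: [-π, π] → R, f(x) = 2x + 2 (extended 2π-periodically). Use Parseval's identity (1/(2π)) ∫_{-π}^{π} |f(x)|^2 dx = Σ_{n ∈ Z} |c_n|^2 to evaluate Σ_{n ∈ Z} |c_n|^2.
Σ |c_n|^2 = 4π^2/3 + 4

Expand and integrate term by term over [-π, π]:
  ∫ (2x)^2 dx = 4·(2π^3/3); ∫ 2·2·(2)·x dx = 0 (odd integrand); ∫ 2^2 dx = 4·2π.
So (1/(2π)) ∫_{-π}^{π} (2x + 2)^2 dx = 4π^2/3 + 4 = 4π^2/3 + 4.
Parseval ⇒ Σ |c_n|^2 = 4π^2/3 + 4.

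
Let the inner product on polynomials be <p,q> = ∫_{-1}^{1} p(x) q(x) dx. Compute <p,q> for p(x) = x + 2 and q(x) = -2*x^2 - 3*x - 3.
<p,q> = -50/3

Expand the product: p(x)·q(x) = -2*x^3 - 7*x^2 - 9*x - 6.
∫_{-1}^{1} of each monomial x^k gives [2/(k+1) if k even, 0 if k odd]. Integrating term-by-term (or equivalently evaluating the antiderivative F(x) = -x^4/2 - 7*x^3/3 - 9*x^2/2 - 6*x at the endpoints):
  F(1) − F(−1) = -40/3 − (10/3) = -50/3.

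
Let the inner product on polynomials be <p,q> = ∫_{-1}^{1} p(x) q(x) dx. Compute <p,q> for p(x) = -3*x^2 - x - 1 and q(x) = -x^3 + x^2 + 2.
<p,q> = -142/15

Expand the product: p(x)·q(x) = 3*x^5 - 2*x^4 - 7*x^2 - 2*x - 2.
∫_{-1}^{1} of each monomial x^k gives [2/(k+1) if k even, 0 if k odd]. Integrating term-by-term (or equivalently evaluating the antiderivative F(x) = x^6/2 - 2*x^5/5 - 7*x^3/3 - x^2 - 2*x at the endpoints):
  F(1) − F(−1) = -157/30 − (127/30) = -142/15.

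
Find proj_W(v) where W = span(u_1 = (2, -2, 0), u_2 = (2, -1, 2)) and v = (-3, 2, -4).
proj_W(v) = (-31/9, 14/9, -34/9)

Set up U = [u_1 | ... | u_2] ∈ R^(3×2). The projector onto W = col(U) is P = U (U^T U)^(-1) U^T.
Compute U^T U =
  [8, 6]
  [6, 9],
and U^T v = (-10, -16).
Solve U^T U · c = U^T v for the coefficients: c = (1/6, -17/9). The projection is proj_W(v) = U c.
Check: (v - proj_W(v)) · u_1 = 0  (should be 0).
Check: (v - proj_W(v)) · u_2 = 0  (should be 0).
Result: proj_W(v) = (-31/9, 14/9, -34/9).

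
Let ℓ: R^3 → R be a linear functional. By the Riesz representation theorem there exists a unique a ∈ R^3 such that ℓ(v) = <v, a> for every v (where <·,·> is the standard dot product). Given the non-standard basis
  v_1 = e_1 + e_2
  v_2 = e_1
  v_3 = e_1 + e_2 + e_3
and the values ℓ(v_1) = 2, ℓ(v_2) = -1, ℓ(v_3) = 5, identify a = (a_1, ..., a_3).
a = (-1, 3, 3)

Write a = (a_1, ..., a_3) in the standard basis. For each basis vector v_i, ℓ(v_i) = <v_i, a> is a linear equation in the a_j's. Collect the n equations into a matrix system V a = ℓ, where row i of V is v_i (expressed in the standard basis). Since V is invertible (lower-triangular with 1s on the diagonal, up to permutation), solve by back-substitution:
  V =
[[1, 1, 0],
 [1, 0, 0],
 [1, 1, 1]]
  V a = (2, -1, 5)
Solving gives a = (-1, 3, 3).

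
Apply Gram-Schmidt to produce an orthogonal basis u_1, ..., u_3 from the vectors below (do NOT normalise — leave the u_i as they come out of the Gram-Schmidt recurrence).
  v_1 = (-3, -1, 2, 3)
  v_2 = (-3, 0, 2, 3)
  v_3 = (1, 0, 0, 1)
Orthogonal basis:
  u_1 = (-3, -1, 2, 3)
  u_2 = (-3/23, 22/23, 2/23, 3/23)
  u_3 = (1, 0, 0, 1)

Apply the Gram-Schmidt recurrence
  u_1 = v_1
  u_i = v_i − Σ_{j<i} ((v_i · u_j) / (u_j · u_j)) · u_j.

Step by step this gives:
  u_1 = (-3, -1, 2, 3)
  u_2 = (-3/23, 22/23, 2/23, 3/23)
  u_3 = (1, 0, 0, 1)

Orthogonality check:
  u_2 · u_1 = 0 (should be 0)
  u_3 · u_1 = 0 (should be 0)
  u_3 · u_2 = 0 (should be 0)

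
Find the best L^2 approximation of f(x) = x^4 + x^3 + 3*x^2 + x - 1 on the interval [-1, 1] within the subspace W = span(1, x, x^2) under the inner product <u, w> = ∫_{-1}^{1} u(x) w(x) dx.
g(x) = 27*x^2/7 + 8*x/5 - 38/35

The best approximation g ∈ W is the orthogonal projection of f onto W. Writing g = a_0 + a_1 x + a_2 x^2, the coefficients solve the normal equations G · a = b where
  G_{ij} = <φ_i, φ_j> and b_i = <f, φ_i>, with φ_0 = 1, φ_1 = x, φ_2 = x^2.
G =
  [2, 0, 2/3]
  [0, 2/3, 0]
  [2/3, 0, 2/5],
b = (2/5, 16/15, 86/105).
Solving gives a_0 = -38/35, a_1 = 8/5, a_2 = 27/7, so
  g(x) = 27*x^2/7 + 8*x/5 - 38/35.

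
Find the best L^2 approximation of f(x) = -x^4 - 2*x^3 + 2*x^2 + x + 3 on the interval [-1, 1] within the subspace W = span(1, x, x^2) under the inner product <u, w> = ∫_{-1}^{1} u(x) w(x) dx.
g(x) = 8*x^2/7 - x/5 + 108/35

The best approximation g ∈ W is the orthogonal projection of f onto W. Writing g = a_0 + a_1 x + a_2 x^2, the coefficients solve the normal equations G · a = b where
  G_{ij} = <φ_i, φ_j> and b_i = <f, φ_i>, with φ_0 = 1, φ_1 = x, φ_2 = x^2.
G =
  [2, 0, 2/3]
  [0, 2/3, 0]
  [2/3, 0, 2/5],
b = (104/15, -2/15, 88/35).
Solving gives a_0 = 108/35, a_1 = -1/5, a_2 = 8/7, so
  g(x) = 8*x^2/7 - x/5 + 108/35.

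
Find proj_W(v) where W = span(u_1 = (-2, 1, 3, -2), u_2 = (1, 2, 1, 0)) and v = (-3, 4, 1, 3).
proj_W(v) = (13/33, 2, 53/33, -16/33)

Set up U = [u_1 | ... | u_2] ∈ R^(4×2). The projector onto W = col(U) is P = U (U^T U)^(-1) U^T.
Compute U^T U =
  [18, 3]
  [3, 6],
and U^T v = (7, 6).
Solve U^T U · c = U^T v for the coefficients: c = (8/33, 29/33). The projection is proj_W(v) = U c.
Check: (v - proj_W(v)) · u_1 = 0  (should be 0).
Check: (v - proj_W(v)) · u_2 = 0  (should be 0).
Result: proj_W(v) = (13/33, 2, 53/33, -16/33).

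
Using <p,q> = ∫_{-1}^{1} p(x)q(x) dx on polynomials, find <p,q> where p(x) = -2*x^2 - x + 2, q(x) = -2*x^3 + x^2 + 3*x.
<p,q> = -2/3

Expand the product: p(x)·q(x) = 4*x^5 - 11*x^3 - x^2 + 6*x.
∫_{-1}^{1} of each monomial x^k gives [2/(k+1) if k even, 0 if k odd]. Integrating term-by-term (or equivalently evaluating the antiderivative F(x) = 2*x^6/3 - 11*x^4/4 - x^3/3 + 3*x^2 at the endpoints):
  F(1) − F(−1) = 7/12 − (5/4) = -2/3.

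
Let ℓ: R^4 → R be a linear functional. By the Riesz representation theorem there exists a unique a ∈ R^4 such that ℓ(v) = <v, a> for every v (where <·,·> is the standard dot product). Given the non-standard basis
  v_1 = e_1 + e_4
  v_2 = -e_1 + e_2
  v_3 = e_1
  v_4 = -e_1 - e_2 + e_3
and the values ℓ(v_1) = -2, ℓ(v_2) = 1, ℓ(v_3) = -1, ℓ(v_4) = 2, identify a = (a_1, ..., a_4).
a = (-1, 0, 1, -1)

Write a = (a_1, ..., a_4) in the standard basis. For each basis vector v_i, ℓ(v_i) = <v_i, a> is a linear equation in the a_j's. Collect the n equations into a matrix system V a = ℓ, where row i of V is v_i (expressed in the standard basis). Since V is invertible (lower-triangular with 1s on the diagonal, up to permutation), solve by back-substitution:
  V =
[[1, 0, 0, 1],
 [-1, 1, 0, 0],
 [1, 0, 0, 0],
 [-1, -1, 1, 0]]
  V a = (-2, 1, -1, 2)
Solving gives a = (-1, 0, 1, -1).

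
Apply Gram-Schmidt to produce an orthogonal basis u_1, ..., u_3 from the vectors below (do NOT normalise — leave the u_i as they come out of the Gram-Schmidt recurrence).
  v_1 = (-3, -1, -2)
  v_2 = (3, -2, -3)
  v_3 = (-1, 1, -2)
Orthogonal basis:
  u_1 = (-3, -1, -2)
  u_2 = (39/14, -29/14, -22/7)
  u_3 = (32/307, 480/307, -288/307)

Apply the Gram-Schmidt recurrence
  u_1 = v_1
  u_i = v_i − Σ_{j<i} ((v_i · u_j) / (u_j · u_j)) · u_j.

Step by step this gives:
  u_1 = (-3, -1, -2)
  u_2 = (39/14, -29/14, -22/7)
  u_3 = (32/307, 480/307, -288/307)

Orthogonality check:
  u_2 · u_1 = 0 (should be 0)
  u_3 · u_1 = 0 (should be 0)
  u_3 · u_2 = 0 (should be 0)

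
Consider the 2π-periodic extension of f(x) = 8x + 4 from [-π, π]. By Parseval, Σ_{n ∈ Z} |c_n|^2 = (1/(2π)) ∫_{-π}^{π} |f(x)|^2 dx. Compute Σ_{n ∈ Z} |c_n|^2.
Σ |c_n|^2 = 64π^2/3 + 16

Expand and integrate term by term over [-π, π]:
  ∫ (8x)^2 dx = 64·(2π^3/3); ∫ 2·8·(4)·x dx = 0 (odd integrand); ∫ 4^2 dx = 16·2π.
So (1/(2π)) ∫_{-π}^{π} (8x + 4)^2 dx = 64π^2/3 + 16 = 64π^2/3 + 16.
Parseval ⇒ Σ |c_n|^2 = 64π^2/3 + 16.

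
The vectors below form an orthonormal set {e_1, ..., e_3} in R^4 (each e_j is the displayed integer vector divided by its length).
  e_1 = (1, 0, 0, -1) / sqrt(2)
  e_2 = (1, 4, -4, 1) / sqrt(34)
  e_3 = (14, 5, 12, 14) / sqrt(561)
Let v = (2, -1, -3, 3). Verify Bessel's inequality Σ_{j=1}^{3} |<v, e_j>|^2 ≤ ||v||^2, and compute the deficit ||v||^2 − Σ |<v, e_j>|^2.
Σ |<v, e_j>|^2 = 230/33; ||v||^2 = 23; deficit = 529/33

Write each e_j = u_j / sqrt(<u_j, u_j>) where u_j is the displayed integer vector. Then <v, e_j> = <v, u_j> / sqrt(<u_j, u_j>), so |<v, e_j>|^2 = <v, u_j>^2 / <u_j, u_j>.
Coefficients: <v, e_1> = -1/sqrt(2), <v, e_2> = 13/sqrt(34), <v, e_3> = 29/sqrt(561).
Square and sum: Σ |<v, e_j>|^2 = 230/33.
Compute ||v||^2 = v·v = 23.
Deficit = 23 − 230/33 = 529/33 ≥ 0, confirming Bessel's inequality. (The deficit equals ||v − Σ <v,e_j> e_j||^2, the squared distance from v to span{e_j}.)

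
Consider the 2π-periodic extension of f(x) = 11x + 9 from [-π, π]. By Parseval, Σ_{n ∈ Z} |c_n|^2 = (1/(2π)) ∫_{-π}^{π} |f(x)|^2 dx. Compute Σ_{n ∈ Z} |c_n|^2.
Σ |c_n|^2 = 121π^2/3 + 81

Expand and integrate term by term over [-π, π]:
  ∫ (11x)^2 dx = 121·(2π^3/3); ∫ 2·11·(9)·x dx = 0 (odd integrand); ∫ 9^2 dx = 81·2π.
So (1/(2π)) ∫_{-π}^{π} (11x + 9)^2 dx = 121π^2/3 + 81 = 121π^2/3 + 81.
Parseval ⇒ Σ |c_n|^2 = 121π^2/3 + 81.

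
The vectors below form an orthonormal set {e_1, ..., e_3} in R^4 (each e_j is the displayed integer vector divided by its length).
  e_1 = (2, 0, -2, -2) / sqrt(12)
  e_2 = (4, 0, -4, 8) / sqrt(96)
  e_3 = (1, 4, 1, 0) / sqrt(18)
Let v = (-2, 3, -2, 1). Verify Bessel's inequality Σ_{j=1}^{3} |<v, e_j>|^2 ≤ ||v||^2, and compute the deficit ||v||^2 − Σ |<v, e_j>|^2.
Σ |<v, e_j>|^2 = 41/9; ||v||^2 = 18; deficit = 121/9

Write each e_j = u_j / sqrt(<u_j, u_j>) where u_j is the displayed integer vector. Then <v, e_j> = <v, u_j> / sqrt(<u_j, u_j>), so |<v, e_j>|^2 = <v, u_j>^2 / <u_j, u_j>.
Coefficients: <v, e_1> = -2/sqrt(12), <v, e_2> = 8/sqrt(96), <v, e_3> = 8/sqrt(18).
Square and sum: Σ |<v, e_j>|^2 = 41/9.
Compute ||v||^2 = v·v = 18.
Deficit = 18 − 41/9 = 121/9 ≥ 0, confirming Bessel's inequality. (The deficit equals ||v − Σ <v,e_j> e_j||^2, the squared distance from v to span{e_j}.)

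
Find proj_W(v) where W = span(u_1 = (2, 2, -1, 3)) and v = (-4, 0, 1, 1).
proj_W(v) = (-2/3, -2/3, 1/3, -1)

Set up U = [u_1 | ... | u_1] ∈ R^(4×1). The projector onto W = col(U) is P = U (U^T U)^(-1) U^T.
Compute U^T U =
  [18],
and U^T v = (-6).
Solve U^T U · c = U^T v for the coefficients: c = (-1/3). The projection is proj_W(v) = U c.
Check: (v - proj_W(v)) · u_1 = 0  (should be 0).
Result: proj_W(v) = (-2/3, -2/3, 1/3, -1).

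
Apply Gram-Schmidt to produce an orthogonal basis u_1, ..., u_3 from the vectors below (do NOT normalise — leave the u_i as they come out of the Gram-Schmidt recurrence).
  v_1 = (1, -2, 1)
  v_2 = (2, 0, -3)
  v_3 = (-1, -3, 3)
Orthogonal basis:
  u_1 = (1, -2, 1)
  u_2 = (13/6, -1/3, -17/6)
  u_3 = (-54/77, -45/77, -36/77)

Apply the Gram-Schmidt recurrence
  u_1 = v_1
  u_i = v_i − Σ_{j<i} ((v_i · u_j) / (u_j · u_j)) · u_j.

Step by step this gives:
  u_1 = (1, -2, 1)
  u_2 = (13/6, -1/3, -17/6)
  u_3 = (-54/77, -45/77, -36/77)

Orthogonality check:
  u_2 · u_1 = 0 (should be 0)
  u_3 · u_1 = 0 (should be 0)
  u_3 · u_2 = 0 (should be 0)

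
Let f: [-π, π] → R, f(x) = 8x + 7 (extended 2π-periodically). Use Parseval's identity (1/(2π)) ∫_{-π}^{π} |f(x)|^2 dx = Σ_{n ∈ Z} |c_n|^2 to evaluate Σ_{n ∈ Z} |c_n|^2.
Σ |c_n|^2 = 64π^2/3 + 49

Expand and integrate term by term over [-π, π]:
  ∫ (8x)^2 dx = 64·(2π^3/3); ∫ 2·8·(7)·x dx = 0 (odd integrand); ∫ 7^2 dx = 49·2π.
So (1/(2π)) ∫_{-π}^{π} (8x + 7)^2 dx = 64π^2/3 + 49 = 64π^2/3 + 49.
Parseval ⇒ Σ |c_n|^2 = 64π^2/3 + 49.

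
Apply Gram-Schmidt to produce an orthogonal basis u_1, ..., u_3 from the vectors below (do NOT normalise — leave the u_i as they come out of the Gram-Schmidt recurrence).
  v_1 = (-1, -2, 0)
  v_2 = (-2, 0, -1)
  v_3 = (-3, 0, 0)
Orthogonal basis:
  u_1 = (-1, -2, 0)
  u_2 = (-8/5, 4/5, -1)
  u_3 = (-4/7, 2/7, 8/7)

Apply the Gram-Schmidt recurrence
  u_1 = v_1
  u_i = v_i − Σ_{j<i} ((v_i · u_j) / (u_j · u_j)) · u_j.

Step by step this gives:
  u_1 = (-1, -2, 0)
  u_2 = (-8/5, 4/5, -1)
  u_3 = (-4/7, 2/7, 8/7)

Orthogonality check:
  u_2 · u_1 = 0 (should be 0)
  u_3 · u_1 = 0 (should be 0)
  u_3 · u_2 = 0 (should be 0)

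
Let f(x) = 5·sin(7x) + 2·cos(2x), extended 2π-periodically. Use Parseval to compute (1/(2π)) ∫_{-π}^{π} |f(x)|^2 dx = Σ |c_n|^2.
Σ |c_n|^2 = 29/2

Expand |f|^2 and use orthogonality of {sin(nx), cos(mx)} on [-π, π]:
  ∫_{-π}^{π} sin(nx)^2 dx = π, ∫ cos(mx)^2 dx = π, and cross terms integrate to 0.
So ∫_{-π}^{π} f(x)^2 dx = 5^2 · π + 2^2 · π = (25 + 4)π.
Divide by 2π: (25 + 4)/2 = 29/2.
By Parseval, this equals Σ |c_n|^2.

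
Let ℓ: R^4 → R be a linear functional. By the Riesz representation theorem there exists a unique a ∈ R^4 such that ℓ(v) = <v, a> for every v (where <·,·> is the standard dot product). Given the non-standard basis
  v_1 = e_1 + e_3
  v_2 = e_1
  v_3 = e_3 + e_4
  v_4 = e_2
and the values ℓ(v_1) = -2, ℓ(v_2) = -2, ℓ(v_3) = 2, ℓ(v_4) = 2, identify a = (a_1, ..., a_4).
a = (-2, 2, 0, 2)

Write a = (a_1, ..., a_4) in the standard basis. For each basis vector v_i, ℓ(v_i) = <v_i, a> is a linear equation in the a_j's. Collect the n equations into a matrix system V a = ℓ, where row i of V is v_i (expressed in the standard basis). Since V is invertible (lower-triangular with 1s on the diagonal, up to permutation), solve by back-substitution:
  V =
[[1, 0, 1, 0],
 [1, 0, 0, 0],
 [0, 0, 1, 1],
 [0, 1, 0, 0]]
  V a = (-2, -2, 2, 2)
Solving gives a = (-2, 2, 0, 2).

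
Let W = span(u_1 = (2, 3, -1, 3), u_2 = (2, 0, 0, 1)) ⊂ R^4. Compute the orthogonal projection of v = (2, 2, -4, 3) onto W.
proj_W(v) = (2, 3, -1, 3)

Set up U = [u_1 | ... | u_2] ∈ R^(4×2). The projector onto W = col(U) is P = U (U^T U)^(-1) U^T.
Compute U^T U =
  [23, 7]
  [7, 5],
and U^T v = (23, 7).
Solve U^T U · c = U^T v for the coefficients: c = (1, 0). The projection is proj_W(v) = U c.
Check: (v - proj_W(v)) · u_1 = 0  (should be 0).
Check: (v - proj_W(v)) · u_2 = 0  (should be 0).
Result: proj_W(v) = (2, 3, -1, 3).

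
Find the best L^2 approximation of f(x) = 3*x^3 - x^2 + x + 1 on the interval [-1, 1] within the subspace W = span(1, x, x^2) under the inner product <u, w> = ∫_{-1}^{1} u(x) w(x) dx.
g(x) = -x^2 + 14*x/5 + 1

The best approximation g ∈ W is the orthogonal projection of f onto W. Writing g = a_0 + a_1 x + a_2 x^2, the coefficients solve the normal equations G · a = b where
  G_{ij} = <φ_i, φ_j> and b_i = <f, φ_i>, with φ_0 = 1, φ_1 = x, φ_2 = x^2.
G =
  [2, 0, 2/3]
  [0, 2/3, 0]
  [2/3, 0, 2/5],
b = (4/3, 28/15, 4/15).
Solving gives a_0 = 1, a_1 = 14/5, a_2 = -1, so
  g(x) = -x^2 + 14*x/5 + 1.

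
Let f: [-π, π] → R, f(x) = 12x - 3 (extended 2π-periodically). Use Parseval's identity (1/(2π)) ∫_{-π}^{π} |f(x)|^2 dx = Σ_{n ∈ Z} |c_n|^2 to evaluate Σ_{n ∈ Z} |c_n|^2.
Σ |c_n|^2 = 48π^2 + 9

Expand and integrate term by term over [-π, π]:
  ∫ (12x)^2 dx = 144·(2π^3/3); ∫ 2·12·(-3)·x dx = 0 (odd integrand); ∫ (-3)^2 dx = 9·2π.
So (1/(2π)) ∫_{-π}^{π} (12x - 3)^2 dx = 144π^2/3 + 9 = 48π^2 + 9.
Parseval ⇒ Σ |c_n|^2 = 48π^2 + 9.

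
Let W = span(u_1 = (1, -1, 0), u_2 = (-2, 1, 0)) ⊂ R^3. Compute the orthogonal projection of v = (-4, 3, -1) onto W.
proj_W(v) = (-4, 3, 0)

Set up U = [u_1 | ... | u_2] ∈ R^(3×2). The projector onto W = col(U) is P = U (U^T U)^(-1) U^T.
Compute U^T U =
  [2, -3]
  [-3, 5],
and U^T v = (-7, 11).
Solve U^T U · c = U^T v for the coefficients: c = (-2, 1). The projection is proj_W(v) = U c.
Check: (v - proj_W(v)) · u_1 = 0  (should be 0).
Check: (v - proj_W(v)) · u_2 = 0  (should be 0).
Result: proj_W(v) = (-4, 3, 0).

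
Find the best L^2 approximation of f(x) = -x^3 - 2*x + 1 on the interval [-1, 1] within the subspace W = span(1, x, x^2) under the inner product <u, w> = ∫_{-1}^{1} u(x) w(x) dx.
g(x) = 1 - 13*x/5

The best approximation g ∈ W is the orthogonal projection of f onto W. Writing g = a_0 + a_1 x + a_2 x^2, the coefficients solve the normal equations G · a = b where
  G_{ij} = <φ_i, φ_j> and b_i = <f, φ_i>, with φ_0 = 1, φ_1 = x, φ_2 = x^2.
G =
  [2, 0, 2/3]
  [0, 2/3, 0]
  [2/3, 0, 2/5],
b = (2, -26/15, 2/3).
Solving gives a_0 = 1, a_1 = -13/5, a_2 = 0, so
  g(x) = 1 - 13*x/5.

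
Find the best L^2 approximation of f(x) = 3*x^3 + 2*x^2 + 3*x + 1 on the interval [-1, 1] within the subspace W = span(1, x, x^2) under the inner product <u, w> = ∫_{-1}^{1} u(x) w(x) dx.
g(x) = 2*x^2 + 24*x/5 + 1

The best approximation g ∈ W is the orthogonal projection of f onto W. Writing g = a_0 + a_1 x + a_2 x^2, the coefficients solve the normal equations G · a = b where
  G_{ij} = <φ_i, φ_j> and b_i = <f, φ_i>, with φ_0 = 1, φ_1 = x, φ_2 = x^2.
G =
  [2, 0, 2/3]
  [0, 2/3, 0]
  [2/3, 0, 2/5],
b = (10/3, 16/5, 22/15).
Solving gives a_0 = 1, a_1 = 24/5, a_2 = 2, so
  g(x) = 2*x^2 + 24*x/5 + 1.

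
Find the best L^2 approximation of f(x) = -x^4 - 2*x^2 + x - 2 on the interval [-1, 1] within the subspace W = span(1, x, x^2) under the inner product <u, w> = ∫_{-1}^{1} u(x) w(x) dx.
g(x) = -20*x^2/7 + x - 67/35

The best approximation g ∈ W is the orthogonal projection of f onto W. Writing g = a_0 + a_1 x + a_2 x^2, the coefficients solve the normal equations G · a = b where
  G_{ij} = <φ_i, φ_j> and b_i = <f, φ_i>, with φ_0 = 1, φ_1 = x, φ_2 = x^2.
G =
  [2, 0, 2/3]
  [0, 2/3, 0]
  [2/3, 0, 2/5],
b = (-86/15, 2/3, -254/105).
Solving gives a_0 = -67/35, a_1 = 1, a_2 = -20/7, so
  g(x) = -20*x^2/7 + x - 67/35.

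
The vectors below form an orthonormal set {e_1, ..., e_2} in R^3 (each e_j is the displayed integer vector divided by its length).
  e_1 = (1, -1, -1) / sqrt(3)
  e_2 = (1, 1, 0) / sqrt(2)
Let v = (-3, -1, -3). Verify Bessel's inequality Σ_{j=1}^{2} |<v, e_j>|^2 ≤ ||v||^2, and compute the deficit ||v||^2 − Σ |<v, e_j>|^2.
Σ |<v, e_j>|^2 = 25/3; ||v||^2 = 19; deficit = 32/3

Write each e_j = u_j / sqrt(<u_j, u_j>) where u_j is the displayed integer vector. Then <v, e_j> = <v, u_j> / sqrt(<u_j, u_j>), so |<v, e_j>|^2 = <v, u_j>^2 / <u_j, u_j>.
Coefficients: <v, e_1> = 1/sqrt(3), <v, e_2> = -4/sqrt(2).
Square and sum: Σ |<v, e_j>|^2 = 25/3.
Compute ||v||^2 = v·v = 19.
Deficit = 19 − 25/3 = 32/3 ≥ 0, confirming Bessel's inequality. (The deficit equals ||v − Σ <v,e_j> e_j||^2, the squared distance from v to span{e_j}.)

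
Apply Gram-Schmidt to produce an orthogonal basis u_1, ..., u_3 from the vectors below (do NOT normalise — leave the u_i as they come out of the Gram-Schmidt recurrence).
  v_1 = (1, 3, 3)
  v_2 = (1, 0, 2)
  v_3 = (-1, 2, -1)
Orthogonal basis:
  u_1 = (1, 3, 3)
  u_2 = (12/19, -21/19, 17/19)
  u_3 = (-3/23, -1/46, 3/46)

Apply the Gram-Schmidt recurrence
  u_1 = v_1
  u_i = v_i − Σ_{j<i} ((v_i · u_j) / (u_j · u_j)) · u_j.

Step by step this gives:
  u_1 = (1, 3, 3)
  u_2 = (12/19, -21/19, 17/19)
  u_3 = (-3/23, -1/46, 3/46)

Orthogonality check:
  u_2 · u_1 = 0 (should be 0)
  u_3 · u_1 = 0 (should be 0)
  u_3 · u_2 = 0 (should be 0)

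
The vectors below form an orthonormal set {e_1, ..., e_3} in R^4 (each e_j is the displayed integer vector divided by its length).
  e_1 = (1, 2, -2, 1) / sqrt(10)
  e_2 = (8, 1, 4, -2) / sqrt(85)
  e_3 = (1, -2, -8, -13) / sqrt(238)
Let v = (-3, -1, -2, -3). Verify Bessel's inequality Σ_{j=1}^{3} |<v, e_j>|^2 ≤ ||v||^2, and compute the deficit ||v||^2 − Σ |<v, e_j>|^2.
Σ |<v, e_j>|^2 = 157/7; ||v||^2 = 23; deficit = 4/7

Write each e_j = u_j / sqrt(<u_j, u_j>) where u_j is the displayed integer vector. Then <v, e_j> = <v, u_j> / sqrt(<u_j, u_j>), so |<v, e_j>|^2 = <v, u_j>^2 / <u_j, u_j>.
Coefficients: <v, e_1> = -4/sqrt(10), <v, e_2> = -27/sqrt(85), <v, e_3> = 54/sqrt(238).
Square and sum: Σ |<v, e_j>|^2 = 157/7.
Compute ||v||^2 = v·v = 23.
Deficit = 23 − 157/7 = 4/7 ≥ 0, confirming Bessel's inequality. (The deficit equals ||v − Σ <v,e_j> e_j||^2, the squared distance from v to span{e_j}.)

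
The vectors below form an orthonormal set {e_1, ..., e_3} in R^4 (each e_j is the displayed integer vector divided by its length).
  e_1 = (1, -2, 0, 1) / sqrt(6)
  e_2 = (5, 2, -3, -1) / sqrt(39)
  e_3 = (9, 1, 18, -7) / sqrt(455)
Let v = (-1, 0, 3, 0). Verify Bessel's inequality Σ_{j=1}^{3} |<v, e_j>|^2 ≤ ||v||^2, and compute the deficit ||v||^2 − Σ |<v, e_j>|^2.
Σ |<v, e_j>|^2 = 135/14; ||v||^2 = 10; deficit = 5/14

Write each e_j = u_j / sqrt(<u_j, u_j>) where u_j is the displayed integer vector. Then <v, e_j> = <v, u_j> / sqrt(<u_j, u_j>), so |<v, e_j>|^2 = <v, u_j>^2 / <u_j, u_j>.
Coefficients: <v, e_1> = -1/sqrt(6), <v, e_2> = -14/sqrt(39), <v, e_3> = 45/sqrt(455).
Square and sum: Σ |<v, e_j>|^2 = 135/14.
Compute ||v||^2 = v·v = 10.
Deficit = 10 − 135/14 = 5/14 ≥ 0, confirming Bessel's inequality. (The deficit equals ||v − Σ <v,e_j> e_j||^2, the squared distance from v to span{e_j}.)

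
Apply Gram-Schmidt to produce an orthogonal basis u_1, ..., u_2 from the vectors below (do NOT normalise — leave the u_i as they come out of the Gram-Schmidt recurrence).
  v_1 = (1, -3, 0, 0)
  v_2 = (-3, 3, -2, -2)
Orthogonal basis:
  u_1 = (1, -3, 0, 0)
  u_2 = (-9/5, -3/5, -2, -2)

Apply the Gram-Schmidt recurrence
  u_1 = v_1
  u_i = v_i − Σ_{j<i} ((v_i · u_j) / (u_j · u_j)) · u_j.

Step by step this gives:
  u_1 = (1, -3, 0, 0)
  u_2 = (-9/5, -3/5, -2, -2)

Orthogonality check:
  u_2 · u_1 = 0 (should be 0)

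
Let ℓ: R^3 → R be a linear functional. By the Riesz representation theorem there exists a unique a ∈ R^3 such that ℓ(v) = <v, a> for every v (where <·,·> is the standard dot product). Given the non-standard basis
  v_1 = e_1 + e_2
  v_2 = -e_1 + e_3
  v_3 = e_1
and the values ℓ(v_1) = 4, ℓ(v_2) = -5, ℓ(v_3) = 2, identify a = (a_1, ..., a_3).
a = (2, 2, -3)

Write a = (a_1, ..., a_3) in the standard basis. For each basis vector v_i, ℓ(v_i) = <v_i, a> is a linear equation in the a_j's. Collect the n equations into a matrix system V a = ℓ, where row i of V is v_i (expressed in the standard basis). Since V is invertible (lower-triangular with 1s on the diagonal, up to permutation), solve by back-substitution:
  V =
[[1, 1, 0],
 [-1, 0, 1],
 [1, 0, 0]]
  V a = (4, -5, 2)
Solving gives a = (2, 2, -3).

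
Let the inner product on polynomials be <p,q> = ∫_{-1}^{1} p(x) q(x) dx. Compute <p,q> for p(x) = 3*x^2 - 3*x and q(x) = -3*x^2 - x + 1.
<p,q> = 2/5

Expand the product: p(x)·q(x) = -9*x^4 + 6*x^3 + 6*x^2 - 3*x.
∫_{-1}^{1} of each monomial x^k gives [2/(k+1) if k even, 0 if k odd]. Integrating term-by-term (or equivalently evaluating the antiderivative F(x) = -9*x^5/5 + 3*x^4/2 + 2*x^3 - 3*x^2/2 at the endpoints):
  F(1) − F(−1) = 1/5 − (-1/5) = 2/5.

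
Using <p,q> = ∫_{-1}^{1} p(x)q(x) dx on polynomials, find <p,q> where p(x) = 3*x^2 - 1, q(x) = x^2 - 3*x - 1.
<p,q> = 8/15

Expand the product: p(x)·q(x) = 3*x^4 - 9*x^3 - 4*x^2 + 3*x + 1.
∫_{-1}^{1} of each monomial x^k gives [2/(k+1) if k even, 0 if k odd]. Integrating term-by-term (or equivalently evaluating the antiderivative F(x) = 3*x^5/5 - 9*x^4/4 - 4*x^3/3 + 3*x^2/2 + x at the endpoints):
  F(1) − F(−1) = -29/60 − (-61/60) = 8/15.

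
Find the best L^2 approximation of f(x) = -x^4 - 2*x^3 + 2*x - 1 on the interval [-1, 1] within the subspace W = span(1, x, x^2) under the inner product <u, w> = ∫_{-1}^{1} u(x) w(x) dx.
g(x) = -6*x^2/7 + 4*x/5 - 32/35

The best approximation g ∈ W is the orthogonal projection of f onto W. Writing g = a_0 + a_1 x + a_2 x^2, the coefficients solve the normal equations G · a = b where
  G_{ij} = <φ_i, φ_j> and b_i = <f, φ_i>, with φ_0 = 1, φ_1 = x, φ_2 = x^2.
G =
  [2, 0, 2/3]
  [0, 2/3, 0]
  [2/3, 0, 2/5],
b = (-12/5, 8/15, -20/21).
Solving gives a_0 = -32/35, a_1 = 4/5, a_2 = -6/7, so
  g(x) = -6*x^2/7 + 4*x/5 - 32/35.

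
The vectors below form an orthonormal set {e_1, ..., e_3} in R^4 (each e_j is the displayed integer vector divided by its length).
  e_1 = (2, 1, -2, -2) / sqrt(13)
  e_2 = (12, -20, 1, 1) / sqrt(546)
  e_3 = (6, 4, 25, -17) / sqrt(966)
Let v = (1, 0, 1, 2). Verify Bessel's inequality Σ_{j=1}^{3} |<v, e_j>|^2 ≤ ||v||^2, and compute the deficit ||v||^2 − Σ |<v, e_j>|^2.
Σ |<v, e_j>|^2 = 38/23; ||v||^2 = 6; deficit = 100/23

Write each e_j = u_j / sqrt(<u_j, u_j>) where u_j is the displayed integer vector. Then <v, e_j> = <v, u_j> / sqrt(<u_j, u_j>), so |<v, e_j>|^2 = <v, u_j>^2 / <u_j, u_j>.
Coefficients: <v, e_1> = -4/sqrt(13), <v, e_2> = 15/sqrt(546), <v, e_3> = -3/sqrt(966).
Square and sum: Σ |<v, e_j>|^2 = 38/23.
Compute ||v||^2 = v·v = 6.
Deficit = 6 − 38/23 = 100/23 ≥ 0, confirming Bessel's inequality. (The deficit equals ||v − Σ <v,e_j> e_j||^2, the squared distance from v to span{e_j}.)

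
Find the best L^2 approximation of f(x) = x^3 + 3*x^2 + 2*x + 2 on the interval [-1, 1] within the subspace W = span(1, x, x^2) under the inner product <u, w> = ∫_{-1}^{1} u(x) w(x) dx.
g(x) = 3*x^2 + 13*x/5 + 2

The best approximation g ∈ W is the orthogonal projection of f onto W. Writing g = a_0 + a_1 x + a_2 x^2, the coefficients solve the normal equations G · a = b where
  G_{ij} = <φ_i, φ_j> and b_i = <f, φ_i>, with φ_0 = 1, φ_1 = x, φ_2 = x^2.
G =
  [2, 0, 2/3]
  [0, 2/3, 0]
  [2/3, 0, 2/5],
b = (6, 26/15, 38/15).
Solving gives a_0 = 2, a_1 = 13/5, a_2 = 3, so
  g(x) = 3*x^2 + 13*x/5 + 2.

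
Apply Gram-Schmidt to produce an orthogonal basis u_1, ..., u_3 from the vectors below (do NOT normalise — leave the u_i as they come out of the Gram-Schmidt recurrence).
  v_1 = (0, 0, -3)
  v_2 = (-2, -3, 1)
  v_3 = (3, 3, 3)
Orthogonal basis:
  u_1 = (0, 0, -3)
  u_2 = (-2, -3, 0)
  u_3 = (9/13, -6/13, 0)

Apply the Gram-Schmidt recurrence
  u_1 = v_1
  u_i = v_i − Σ_{j<i} ((v_i · u_j) / (u_j · u_j)) · u_j.

Step by step this gives:
  u_1 = (0, 0, -3)
  u_2 = (-2, -3, 0)
  u_3 = (9/13, -6/13, 0)

Orthogonality check:
  u_2 · u_1 = 0 (should be 0)
  u_3 · u_1 = 0 (should be 0)
  u_3 · u_2 = 0 (should be 0)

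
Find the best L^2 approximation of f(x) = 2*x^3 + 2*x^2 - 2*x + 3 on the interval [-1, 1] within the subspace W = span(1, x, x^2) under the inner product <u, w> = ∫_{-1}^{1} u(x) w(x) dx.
g(x) = 2*x^2 - 4*x/5 + 3

The best approximation g ∈ W is the orthogonal projection of f onto W. Writing g = a_0 + a_1 x + a_2 x^2, the coefficients solve the normal equations G · a = b where
  G_{ij} = <φ_i, φ_j> and b_i = <f, φ_i>, with φ_0 = 1, φ_1 = x, φ_2 = x^2.
G =
  [2, 0, 2/3]
  [0, 2/3, 0]
  [2/3, 0, 2/5],
b = (22/3, -8/15, 14/5).
Solving gives a_0 = 3, a_1 = -4/5, a_2 = 2, so
  g(x) = 2*x^2 - 4*x/5 + 3.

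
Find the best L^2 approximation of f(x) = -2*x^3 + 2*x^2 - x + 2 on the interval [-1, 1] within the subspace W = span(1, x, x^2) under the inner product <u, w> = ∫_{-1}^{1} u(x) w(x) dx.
g(x) = 2*x^2 - 11*x/5 + 2

The best approximation g ∈ W is the orthogonal projection of f onto W. Writing g = a_0 + a_1 x + a_2 x^2, the coefficients solve the normal equations G · a = b where
  G_{ij} = <φ_i, φ_j> and b_i = <f, φ_i>, with φ_0 = 1, φ_1 = x, φ_2 = x^2.
G =
  [2, 0, 2/3]
  [0, 2/3, 0]
  [2/3, 0, 2/5],
b = (16/3, -22/15, 32/15).
Solving gives a_0 = 2, a_1 = -11/5, a_2 = 2, so
  g(x) = 2*x^2 - 11*x/5 + 2.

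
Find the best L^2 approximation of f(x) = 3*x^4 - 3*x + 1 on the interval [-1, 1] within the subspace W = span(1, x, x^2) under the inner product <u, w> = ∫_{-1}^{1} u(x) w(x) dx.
g(x) = 18*x^2/7 - 3*x + 26/35

The best approximation g ∈ W is the orthogonal projection of f onto W. Writing g = a_0 + a_1 x + a_2 x^2, the coefficients solve the normal equations G · a = b where
  G_{ij} = <φ_i, φ_j> and b_i = <f, φ_i>, with φ_0 = 1, φ_1 = x, φ_2 = x^2.
G =
  [2, 0, 2/3]
  [0, 2/3, 0]
  [2/3, 0, 2/5],
b = (16/5, -2, 32/21).
Solving gives a_0 = 26/35, a_1 = -3, a_2 = 18/7, so
  g(x) = 18*x^2/7 - 3*x + 26/35.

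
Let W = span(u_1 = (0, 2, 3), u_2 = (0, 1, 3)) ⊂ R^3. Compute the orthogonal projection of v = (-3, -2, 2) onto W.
proj_W(v) = (0, -2, 2)

Set up U = [u_1 | ... | u_2] ∈ R^(3×2). The projector onto W = col(U) is P = U (U^T U)^(-1) U^T.
Compute U^T U =
  [13, 11]
  [11, 10],
and U^T v = (2, 4).
Solve U^T U · c = U^T v for the coefficients: c = (-8/3, 10/3). The projection is proj_W(v) = U c.
Check: (v - proj_W(v)) · u_1 = 0  (should be 0).
Check: (v - proj_W(v)) · u_2 = 0  (should be 0).
Result: proj_W(v) = (0, -2, 2).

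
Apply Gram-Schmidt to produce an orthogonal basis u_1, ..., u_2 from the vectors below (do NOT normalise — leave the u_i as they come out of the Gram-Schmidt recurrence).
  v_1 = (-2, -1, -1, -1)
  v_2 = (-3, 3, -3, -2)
Orthogonal basis:
  u_1 = (-2, -1, -1, -1)
  u_2 = (-5/7, 29/7, -13/7, -6/7)

Apply the Gram-Schmidt recurrence
  u_1 = v_1
  u_i = v_i − Σ_{j<i} ((v_i · u_j) / (u_j · u_j)) · u_j.

Step by step this gives:
  u_1 = (-2, -1, -1, -1)
  u_2 = (-5/7, 29/7, -13/7, -6/7)

Orthogonality check:
  u_2 · u_1 = 0 (should be 0)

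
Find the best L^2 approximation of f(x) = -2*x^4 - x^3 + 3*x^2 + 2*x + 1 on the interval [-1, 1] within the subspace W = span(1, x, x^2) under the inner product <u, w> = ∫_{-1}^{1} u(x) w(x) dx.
g(x) = 9*x^2/7 + 7*x/5 + 41/35

The best approximation g ∈ W is the orthogonal projection of f onto W. Writing g = a_0 + a_1 x + a_2 x^2, the coefficients solve the normal equations G · a = b where
  G_{ij} = <φ_i, φ_j> and b_i = <f, φ_i>, with φ_0 = 1, φ_1 = x, φ_2 = x^2.
G =
  [2, 0, 2/3]
  [0, 2/3, 0]
  [2/3, 0, 2/5],
b = (16/5, 14/15, 136/105).
Solving gives a_0 = 41/35, a_1 = 7/5, a_2 = 9/7, so
  g(x) = 9*x^2/7 + 7*x/5 + 41/35.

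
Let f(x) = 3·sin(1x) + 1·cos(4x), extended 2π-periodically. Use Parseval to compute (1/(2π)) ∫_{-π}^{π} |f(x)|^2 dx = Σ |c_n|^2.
Σ |c_n|^2 = 5

Expand |f|^2 and use orthogonality of {sin(nx), cos(mx)} on [-π, π]:
  ∫_{-π}^{π} sin(nx)^2 dx = π, ∫ cos(mx)^2 dx = π, and cross terms integrate to 0.
So ∫_{-π}^{π} f(x)^2 dx = 3^2 · π + 1^2 · π = (9 + 1)π.
Divide by 2π: (9 + 1)/2 = 5.
By Parseval, this equals Σ |c_n|^2.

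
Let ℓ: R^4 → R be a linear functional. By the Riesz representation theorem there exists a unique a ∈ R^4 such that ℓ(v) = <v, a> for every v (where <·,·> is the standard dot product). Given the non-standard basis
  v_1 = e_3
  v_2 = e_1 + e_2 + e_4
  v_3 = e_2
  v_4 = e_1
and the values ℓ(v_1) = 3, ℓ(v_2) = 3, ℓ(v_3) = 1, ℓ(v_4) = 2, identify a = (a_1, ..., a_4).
a = (2, 1, 3, 0)

Write a = (a_1, ..., a_4) in the standard basis. For each basis vector v_i, ℓ(v_i) = <v_i, a> is a linear equation in the a_j's. Collect the n equations into a matrix system V a = ℓ, where row i of V is v_i (expressed in the standard basis). Since V is invertible (lower-triangular with 1s on the diagonal, up to permutation), solve by back-substitution:
  V =
[[0, 0, 1, 0],
 [1, 1, 0, 1],
 [0, 1, 0, 0],
 [1, 0, 0, 0]]
  V a = (3, 3, 1, 2)
Solving gives a = (2, 1, 3, 0).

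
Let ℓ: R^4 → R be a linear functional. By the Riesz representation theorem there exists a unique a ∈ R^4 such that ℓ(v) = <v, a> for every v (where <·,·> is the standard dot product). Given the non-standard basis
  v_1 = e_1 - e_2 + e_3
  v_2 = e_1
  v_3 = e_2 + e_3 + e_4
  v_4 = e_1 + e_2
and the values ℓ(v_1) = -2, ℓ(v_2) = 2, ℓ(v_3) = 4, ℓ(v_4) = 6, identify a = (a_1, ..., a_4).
a = (2, 4, 0, 0)

Write a = (a_1, ..., a_4) in the standard basis. For each basis vector v_i, ℓ(v_i) = <v_i, a> is a linear equation in the a_j's. Collect the n equations into a matrix system V a = ℓ, where row i of V is v_i (expressed in the standard basis). Since V is invertible (lower-triangular with 1s on the diagonal, up to permutation), solve by back-substitution:
  V =
[[1, -1, 1, 0],
 [1, 0, 0, 0],
 [0, 1, 1, 1],
 [1, 1, 0, 0]]
  V a = (-2, 2, 4, 6)
Solving gives a = (2, 4, 0, 0).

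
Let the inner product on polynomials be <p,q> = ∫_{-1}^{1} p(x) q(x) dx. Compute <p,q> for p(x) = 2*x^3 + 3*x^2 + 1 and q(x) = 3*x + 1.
<p,q> = 32/5

Expand the product: p(x)·q(x) = 6*x^4 + 11*x^3 + 3*x^2 + 3*x + 1.
∫_{-1}^{1} of each monomial x^k gives [2/(k+1) if k even, 0 if k odd]. Integrating term-by-term (or equivalently evaluating the antiderivative F(x) = 6*x^5/5 + 11*x^4/4 + x^3 + 3*x^2/2 + x at the endpoints):
  F(1) − F(−1) = 149/20 − (21/20) = 32/5.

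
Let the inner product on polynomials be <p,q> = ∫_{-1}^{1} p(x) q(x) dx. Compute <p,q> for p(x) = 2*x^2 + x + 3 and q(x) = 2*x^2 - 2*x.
<p,q> = 64/15

Expand the product: p(x)·q(x) = 4*x^4 - 2*x^3 + 4*x^2 - 6*x.
∫_{-1}^{1} of each monomial x^k gives [2/(k+1) if k even, 0 if k odd]. Integrating term-by-term (or equivalently evaluating the antiderivative F(x) = 4*x^5/5 - x^4/2 + 4*x^3/3 - 3*x^2 at the endpoints):
  F(1) − F(−1) = -41/30 − (-169/30) = 64/15.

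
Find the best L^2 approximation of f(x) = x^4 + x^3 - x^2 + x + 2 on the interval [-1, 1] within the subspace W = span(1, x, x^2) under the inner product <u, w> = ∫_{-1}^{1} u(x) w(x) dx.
g(x) = -x^2/7 + 8*x/5 + 67/35

The best approximation g ∈ W is the orthogonal projection of f onto W. Writing g = a_0 + a_1 x + a_2 x^2, the coefficients solve the normal equations G · a = b where
  G_{ij} = <φ_i, φ_j> and b_i = <f, φ_i>, with φ_0 = 1, φ_1 = x, φ_2 = x^2.
G =
  [2, 0, 2/3]
  [0, 2/3, 0]
  [2/3, 0, 2/5],
b = (56/15, 16/15, 128/105).
Solving gives a_0 = 67/35, a_1 = 8/5, a_2 = -1/7, so
  g(x) = -x^2/7 + 8*x/5 + 67/35.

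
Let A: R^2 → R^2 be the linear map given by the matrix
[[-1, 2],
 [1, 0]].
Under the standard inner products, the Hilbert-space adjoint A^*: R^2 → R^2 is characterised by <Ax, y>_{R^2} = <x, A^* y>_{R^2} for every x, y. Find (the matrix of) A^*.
A^* = A^T =
[[-1, 1],
 [2, 0]]

For real matrices with standard dot products, the defining identity <Ax, y> = <x, A^* y> gives (Ax)^T y = x^T (A^*) y, i.e. x^T A^T y = x^T (A^*) y. Since this holds for all x, y, we must have A^* = A^T. Therefore
A^* =
[[-1, 1],
 [2, 0]].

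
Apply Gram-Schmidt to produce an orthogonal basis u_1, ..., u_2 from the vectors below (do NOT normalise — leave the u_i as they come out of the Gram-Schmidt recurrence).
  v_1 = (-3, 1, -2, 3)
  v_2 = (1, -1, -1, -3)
Orthogonal basis:
  u_1 = (-3, 1, -2, 3)
  u_2 = (-10/23, -12/23, -45/23, -36/23)

Apply the Gram-Schmidt recurrence
  u_1 = v_1
  u_i = v_i − Σ_{j<i} ((v_i · u_j) / (u_j · u_j)) · u_j.

Step by step this gives:
  u_1 = (-3, 1, -2, 3)
  u_2 = (-10/23, -12/23, -45/23, -36/23)

Orthogonality check:
  u_2 · u_1 = 0 (should be 0)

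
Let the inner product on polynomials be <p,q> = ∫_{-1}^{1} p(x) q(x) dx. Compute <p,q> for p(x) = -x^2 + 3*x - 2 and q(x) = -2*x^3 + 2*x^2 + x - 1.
<p,q> = 4/5

Expand the product: p(x)·q(x) = 2*x^5 - 8*x^4 + 9*x^3 - 5*x + 2.
∫_{-1}^{1} of each monomial x^k gives [2/(k+1) if k even, 0 if k odd]. Integrating term-by-term (or equivalently evaluating the antiderivative F(x) = x^6/3 - 8*x^5/5 + 9*x^4/4 - 5*x^2/2 + 2*x at the endpoints):
  F(1) − F(−1) = 29/60 − (-19/60) = 4/5.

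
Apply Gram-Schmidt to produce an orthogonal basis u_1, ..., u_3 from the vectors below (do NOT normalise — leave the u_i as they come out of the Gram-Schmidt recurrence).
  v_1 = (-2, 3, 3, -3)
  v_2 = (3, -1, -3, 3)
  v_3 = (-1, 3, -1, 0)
Orthogonal basis:
  u_1 = (-2, 3, 3, -3)
  u_2 = (39/31, 50/31, -12/31, 12/31)
  u_3 = (-222/139, 111/139, -199/139, 60/139)

Apply the Gram-Schmidt recurrence
  u_1 = v_1
  u_i = v_i − Σ_{j<i} ((v_i · u_j) / (u_j · u_j)) · u_j.

Step by step this gives:
  u_1 = (-2, 3, 3, -3)
  u_2 = (39/31, 50/31, -12/31, 12/31)
  u_3 = (-222/139, 111/139, -199/139, 60/139)

Orthogonality check:
  u_2 · u_1 = 0 (should be 0)
  u_3 · u_1 = 0 (should be 0)
  u_3 · u_2 = 0 (should be 0)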